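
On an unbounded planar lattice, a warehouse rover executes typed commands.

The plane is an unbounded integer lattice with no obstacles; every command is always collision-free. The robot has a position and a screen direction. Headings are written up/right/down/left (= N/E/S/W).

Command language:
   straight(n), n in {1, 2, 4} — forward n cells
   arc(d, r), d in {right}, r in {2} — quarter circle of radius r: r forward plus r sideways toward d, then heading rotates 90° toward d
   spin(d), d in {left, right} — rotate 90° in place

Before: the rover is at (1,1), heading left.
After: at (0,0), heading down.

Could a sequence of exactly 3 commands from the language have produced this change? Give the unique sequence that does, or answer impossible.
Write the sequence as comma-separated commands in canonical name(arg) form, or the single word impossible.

straight(1), spin(left), straight(1)

key: cell and facing (now S) both changed — the 3 commands mix motion and turning
t0: at (1,1), heading left
t=1 straight(1) ⇒ at (0,1), heading left
t=2 spin(left) ⇒ at (0,1), heading down
t=3 straight(1) ⇒ at (0,0), heading down
no rival 3-sequence matches.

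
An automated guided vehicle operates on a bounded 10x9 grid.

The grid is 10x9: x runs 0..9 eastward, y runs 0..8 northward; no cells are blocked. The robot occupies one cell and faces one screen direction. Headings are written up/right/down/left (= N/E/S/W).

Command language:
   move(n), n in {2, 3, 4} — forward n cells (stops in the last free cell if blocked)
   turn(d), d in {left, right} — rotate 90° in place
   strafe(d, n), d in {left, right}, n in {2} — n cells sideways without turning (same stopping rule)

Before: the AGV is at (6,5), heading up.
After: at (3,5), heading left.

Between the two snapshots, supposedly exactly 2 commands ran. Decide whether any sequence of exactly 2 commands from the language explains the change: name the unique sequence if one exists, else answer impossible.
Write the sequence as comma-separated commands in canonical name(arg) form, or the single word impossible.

key: position moved to (3,5) AND the heading swung to W — translation plus rotation needed
initial: at (6,5), heading up
1. turn(left) → at (6,5), heading left
2. move(3) → at (3,5), heading left
uniquely the one of 49 2-step routes that fits.

turn(left), move(3)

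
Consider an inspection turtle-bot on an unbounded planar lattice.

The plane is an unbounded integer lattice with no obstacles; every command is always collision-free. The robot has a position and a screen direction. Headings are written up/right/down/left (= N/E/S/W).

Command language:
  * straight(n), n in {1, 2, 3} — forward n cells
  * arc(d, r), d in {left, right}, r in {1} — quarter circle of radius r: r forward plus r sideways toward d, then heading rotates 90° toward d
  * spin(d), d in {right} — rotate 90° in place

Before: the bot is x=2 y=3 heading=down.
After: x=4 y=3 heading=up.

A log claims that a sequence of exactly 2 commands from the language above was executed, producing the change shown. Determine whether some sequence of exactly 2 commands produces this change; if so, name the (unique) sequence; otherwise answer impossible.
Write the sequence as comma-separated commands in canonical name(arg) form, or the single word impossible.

arc(left, 1), arc(left, 1)

key: cell and facing (now N) both changed — the 2 commands mix motion and turning
initial: x=2 y=3 heading=down
1. arc(left, 1) → x=3 y=2 heading=right
2. arc(left, 1) → x=4 y=3 heading=up
all 36 alternatives checked — unique.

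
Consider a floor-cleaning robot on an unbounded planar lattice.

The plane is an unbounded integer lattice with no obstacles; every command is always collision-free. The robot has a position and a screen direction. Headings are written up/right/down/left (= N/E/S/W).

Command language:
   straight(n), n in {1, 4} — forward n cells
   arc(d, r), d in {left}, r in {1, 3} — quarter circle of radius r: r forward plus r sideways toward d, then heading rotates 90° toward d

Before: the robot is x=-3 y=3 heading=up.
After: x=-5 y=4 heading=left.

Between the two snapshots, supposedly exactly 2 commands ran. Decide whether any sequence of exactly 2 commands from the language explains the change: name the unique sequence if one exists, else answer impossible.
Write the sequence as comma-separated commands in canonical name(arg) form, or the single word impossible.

arc(left, 1), straight(1)

key: running straight(1) before arc(left, 1) would end elsewhere — order is forced
initial: x=-3 y=3 heading=up
t=1 arc(left, 1) ⇒ x=-4 y=4 heading=left
t=2 straight(1) ⇒ x=-5 y=4 heading=left
no other 2-command option fits: unique.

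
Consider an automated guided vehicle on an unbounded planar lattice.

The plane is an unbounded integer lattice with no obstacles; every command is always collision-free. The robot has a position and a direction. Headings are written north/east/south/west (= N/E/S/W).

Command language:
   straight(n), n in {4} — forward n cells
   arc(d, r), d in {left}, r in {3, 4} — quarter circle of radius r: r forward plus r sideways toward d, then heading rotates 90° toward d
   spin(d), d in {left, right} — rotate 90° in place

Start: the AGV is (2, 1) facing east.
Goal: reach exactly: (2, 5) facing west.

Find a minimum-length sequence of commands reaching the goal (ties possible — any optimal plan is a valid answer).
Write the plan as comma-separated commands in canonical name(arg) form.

arc(left, 4), spin(left), straight(4)

t0: (2, 1) facing east
t=1 arc(left, 4) ⇒ (6, 5) facing north
t=2 spin(left) ⇒ (6, 5) facing west
t=3 straight(4) ⇒ (2, 5) facing west
minimal: 3 command(s), checked below 3.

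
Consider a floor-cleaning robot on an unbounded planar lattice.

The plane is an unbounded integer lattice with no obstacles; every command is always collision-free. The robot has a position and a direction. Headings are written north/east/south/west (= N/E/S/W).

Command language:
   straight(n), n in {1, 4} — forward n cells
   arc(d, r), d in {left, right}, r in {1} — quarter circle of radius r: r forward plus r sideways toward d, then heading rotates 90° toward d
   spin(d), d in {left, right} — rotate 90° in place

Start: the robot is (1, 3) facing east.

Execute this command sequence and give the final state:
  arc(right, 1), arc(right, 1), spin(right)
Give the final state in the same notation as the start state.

from: (1, 3) facing east
t=1 arc(right, 1) ⇒ (2, 2) facing south
t=2 arc(right, 1) ⇒ (1, 1) facing west
t=3 spin(right) ⇒ (1, 1) facing north

(1, 1) facing north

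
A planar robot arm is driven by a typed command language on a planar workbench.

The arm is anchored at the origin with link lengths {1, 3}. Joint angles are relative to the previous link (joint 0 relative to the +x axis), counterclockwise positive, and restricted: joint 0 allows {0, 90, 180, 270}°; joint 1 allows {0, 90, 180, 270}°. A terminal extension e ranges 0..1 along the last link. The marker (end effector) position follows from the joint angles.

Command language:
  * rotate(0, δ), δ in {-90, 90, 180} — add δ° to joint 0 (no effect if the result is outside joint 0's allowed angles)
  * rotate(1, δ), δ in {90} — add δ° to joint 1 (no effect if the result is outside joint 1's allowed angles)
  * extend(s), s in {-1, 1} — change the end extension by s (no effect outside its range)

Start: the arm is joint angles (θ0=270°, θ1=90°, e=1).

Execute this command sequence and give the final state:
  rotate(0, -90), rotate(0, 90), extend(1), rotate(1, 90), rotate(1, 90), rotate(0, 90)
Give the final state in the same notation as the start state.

from: joint angles (θ0=270°, θ1=90°, e=1)
[1] after rotate(0, -90): joint angles (θ0=180°, θ1=90°, e=1)
[2] after rotate(0, 90): joint angles (θ0=270°, θ1=90°, e=1)
[3] after extend(1): joint angles (θ0=270°, θ1=90°, e=1)
[4] after rotate(1, 90): joint angles (θ0=270°, θ1=180°, e=1)
[5] after rotate(1, 90): joint angles (θ0=270°, θ1=270°, e=1)
[6] after rotate(0, 90): joint angles (θ0=0°, θ1=270°, e=1)

joint angles (θ0=0°, θ1=270°, e=1)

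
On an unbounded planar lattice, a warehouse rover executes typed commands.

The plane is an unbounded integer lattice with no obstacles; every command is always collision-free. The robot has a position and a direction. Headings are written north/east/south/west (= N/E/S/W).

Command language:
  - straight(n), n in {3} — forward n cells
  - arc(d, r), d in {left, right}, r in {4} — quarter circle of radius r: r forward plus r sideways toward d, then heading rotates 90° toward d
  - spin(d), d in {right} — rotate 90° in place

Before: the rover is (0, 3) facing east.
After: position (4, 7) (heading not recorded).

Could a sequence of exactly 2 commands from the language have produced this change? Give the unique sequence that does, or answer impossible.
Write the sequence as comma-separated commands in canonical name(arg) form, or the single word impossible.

arc(left, 4), spin(right)

key: order matters: swapping arc(left, 4) and spin(right) lands elsewhere
t0: (0, 3) facing east
t=1 arc(left, 4) ⇒ (4, 7) facing north
t=2 spin(right) ⇒ (4, 7) facing east
no rival 2-sequence matches.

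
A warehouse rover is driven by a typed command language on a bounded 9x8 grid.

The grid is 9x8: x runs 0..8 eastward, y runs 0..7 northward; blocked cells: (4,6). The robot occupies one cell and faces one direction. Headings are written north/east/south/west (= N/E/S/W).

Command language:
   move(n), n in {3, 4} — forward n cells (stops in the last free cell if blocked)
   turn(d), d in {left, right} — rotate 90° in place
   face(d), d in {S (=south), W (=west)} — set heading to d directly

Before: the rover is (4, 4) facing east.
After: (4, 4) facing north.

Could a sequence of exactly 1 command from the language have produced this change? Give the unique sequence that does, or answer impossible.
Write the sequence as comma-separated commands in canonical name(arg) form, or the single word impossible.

turn(left)

key: (4,4) unchanged — the single command moves nothing
begin: (4, 4) facing east
[1] after turn(left): (4, 4) facing north
no rival 1-sequence matches.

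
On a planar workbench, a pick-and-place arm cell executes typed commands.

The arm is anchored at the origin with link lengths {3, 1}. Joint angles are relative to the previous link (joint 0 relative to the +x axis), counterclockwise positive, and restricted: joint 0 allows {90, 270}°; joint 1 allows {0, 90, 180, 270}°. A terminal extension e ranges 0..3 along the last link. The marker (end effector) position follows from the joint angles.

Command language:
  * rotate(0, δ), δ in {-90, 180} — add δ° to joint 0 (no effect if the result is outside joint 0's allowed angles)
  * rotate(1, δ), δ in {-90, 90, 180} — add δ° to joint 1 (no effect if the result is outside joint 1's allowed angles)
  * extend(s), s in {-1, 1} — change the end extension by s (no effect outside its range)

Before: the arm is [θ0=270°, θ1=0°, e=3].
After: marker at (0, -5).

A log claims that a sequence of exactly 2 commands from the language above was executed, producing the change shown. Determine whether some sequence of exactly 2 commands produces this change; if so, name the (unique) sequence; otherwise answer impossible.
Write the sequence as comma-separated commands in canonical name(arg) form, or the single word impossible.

extend(-1), extend(-1)

begin: [θ0=270°, θ1=0°, e=3]
[1] after extend(-1): [θ0=270°, θ1=0°, e=2]
[2] after extend(-1): [θ0=270°, θ1=0°, e=1]
uniquely the one of 49 2-step routes that fits.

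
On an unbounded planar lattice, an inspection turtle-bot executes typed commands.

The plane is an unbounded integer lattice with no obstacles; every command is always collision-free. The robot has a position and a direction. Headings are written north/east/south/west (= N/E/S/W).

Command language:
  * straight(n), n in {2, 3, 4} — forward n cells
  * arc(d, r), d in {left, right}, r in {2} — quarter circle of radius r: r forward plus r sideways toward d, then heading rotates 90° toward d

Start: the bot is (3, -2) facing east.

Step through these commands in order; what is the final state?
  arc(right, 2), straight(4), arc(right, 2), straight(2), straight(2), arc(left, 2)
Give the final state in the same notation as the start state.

(-3, -12) facing south

start: (3, -2) facing east
[1] after arc(right, 2): (5, -4) facing south
[2] after straight(4): (5, -8) facing south
[3] after arc(right, 2): (3, -10) facing west
[4] after straight(2): (1, -10) facing west
[5] after straight(2): (-1, -10) facing west
[6] after arc(left, 2): (-3, -12) facing south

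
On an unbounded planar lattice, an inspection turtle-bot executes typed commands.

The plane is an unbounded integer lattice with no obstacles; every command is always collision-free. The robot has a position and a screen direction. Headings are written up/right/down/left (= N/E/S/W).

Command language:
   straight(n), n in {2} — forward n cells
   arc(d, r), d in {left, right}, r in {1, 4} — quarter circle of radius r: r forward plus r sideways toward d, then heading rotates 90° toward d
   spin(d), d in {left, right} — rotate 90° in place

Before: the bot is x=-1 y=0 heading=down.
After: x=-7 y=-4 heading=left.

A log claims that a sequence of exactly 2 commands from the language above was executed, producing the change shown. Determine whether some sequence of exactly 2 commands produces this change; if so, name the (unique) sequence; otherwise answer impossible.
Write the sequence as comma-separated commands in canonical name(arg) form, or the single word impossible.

arc(right, 4), straight(2)

key: order matters: swapping arc(right, 4) and straight(2) lands elsewhere
from: x=-1 y=0 heading=down
[1] after arc(right, 4): x=-5 y=-4 heading=left
[2] after straight(2): x=-7 y=-4 heading=left
uniquely the one of 49 2-step routes that fits.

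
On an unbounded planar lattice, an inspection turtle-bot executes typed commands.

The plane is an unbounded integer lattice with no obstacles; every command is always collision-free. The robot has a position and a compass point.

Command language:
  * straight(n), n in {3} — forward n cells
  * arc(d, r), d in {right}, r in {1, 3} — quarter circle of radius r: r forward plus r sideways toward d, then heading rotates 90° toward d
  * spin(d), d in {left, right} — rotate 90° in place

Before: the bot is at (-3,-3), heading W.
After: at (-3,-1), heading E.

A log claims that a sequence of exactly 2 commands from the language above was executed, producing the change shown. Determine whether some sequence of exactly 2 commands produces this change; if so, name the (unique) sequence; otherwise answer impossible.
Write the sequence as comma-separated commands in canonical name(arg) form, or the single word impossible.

arc(right, 1), arc(right, 1)

key: cell and facing (now E) both changed — the 2 commands mix motion and turning
initial: at (-3,-3), heading W
t=1 arc(right, 1) ⇒ at (-4,-2), heading N
t=2 arc(right, 1) ⇒ at (-3,-1), heading E
no rival 2-sequence matches.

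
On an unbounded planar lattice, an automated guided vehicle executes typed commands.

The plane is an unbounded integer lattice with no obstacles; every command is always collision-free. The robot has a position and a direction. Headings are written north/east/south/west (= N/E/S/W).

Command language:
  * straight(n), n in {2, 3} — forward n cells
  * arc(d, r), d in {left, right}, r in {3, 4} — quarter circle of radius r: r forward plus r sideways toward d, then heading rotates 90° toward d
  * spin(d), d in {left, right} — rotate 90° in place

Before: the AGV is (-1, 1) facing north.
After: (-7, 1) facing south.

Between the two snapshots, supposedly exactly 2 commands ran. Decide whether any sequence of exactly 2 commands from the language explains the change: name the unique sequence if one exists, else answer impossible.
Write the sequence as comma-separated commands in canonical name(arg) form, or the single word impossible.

arc(left, 3), arc(left, 3)

key: cell and facing (now S) both changed — the 2 commands mix motion and turning
initial: (-1, 1) facing north
[1] after arc(left, 3): (-4, 4) facing west
[2] after arc(left, 3): (-7, 1) facing south
uniquely the one of 64 2-step routes that fits.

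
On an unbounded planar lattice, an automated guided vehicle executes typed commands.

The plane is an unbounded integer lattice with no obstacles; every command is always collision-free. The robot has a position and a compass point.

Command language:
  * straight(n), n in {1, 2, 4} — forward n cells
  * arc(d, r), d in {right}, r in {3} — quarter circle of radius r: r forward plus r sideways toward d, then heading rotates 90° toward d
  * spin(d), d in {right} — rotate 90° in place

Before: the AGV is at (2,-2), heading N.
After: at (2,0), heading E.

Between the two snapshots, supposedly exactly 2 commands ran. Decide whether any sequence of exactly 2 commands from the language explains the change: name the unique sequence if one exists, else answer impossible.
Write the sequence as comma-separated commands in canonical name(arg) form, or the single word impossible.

key: position moved to (2,0) AND the heading swung to E — translation plus rotation needed
begin: at (2,-2), heading N
t=1 straight(2) ⇒ at (2,0), heading N
t=2 spin(right) ⇒ at (2,0), heading E
no rival 2-sequence matches.

straight(2), spin(right)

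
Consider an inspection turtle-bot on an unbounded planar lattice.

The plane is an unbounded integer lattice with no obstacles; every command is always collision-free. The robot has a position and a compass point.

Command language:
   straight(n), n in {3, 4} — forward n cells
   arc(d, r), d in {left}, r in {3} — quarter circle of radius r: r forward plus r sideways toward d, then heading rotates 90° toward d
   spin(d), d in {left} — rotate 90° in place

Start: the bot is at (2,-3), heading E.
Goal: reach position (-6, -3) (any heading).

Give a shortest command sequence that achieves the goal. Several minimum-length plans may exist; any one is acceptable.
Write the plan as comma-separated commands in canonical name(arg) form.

start: at (2,-3), heading E
t=1 spin(left) ⇒ at (2,-3), heading N
t=2 spin(left) ⇒ at (2,-3), heading W
t=3 straight(4) ⇒ at (-2,-3), heading W
t=4 straight(4) ⇒ at (-6,-3), heading W
shorter routes all fall short; 4 is best.

spin(left), spin(left), straight(4), straight(4)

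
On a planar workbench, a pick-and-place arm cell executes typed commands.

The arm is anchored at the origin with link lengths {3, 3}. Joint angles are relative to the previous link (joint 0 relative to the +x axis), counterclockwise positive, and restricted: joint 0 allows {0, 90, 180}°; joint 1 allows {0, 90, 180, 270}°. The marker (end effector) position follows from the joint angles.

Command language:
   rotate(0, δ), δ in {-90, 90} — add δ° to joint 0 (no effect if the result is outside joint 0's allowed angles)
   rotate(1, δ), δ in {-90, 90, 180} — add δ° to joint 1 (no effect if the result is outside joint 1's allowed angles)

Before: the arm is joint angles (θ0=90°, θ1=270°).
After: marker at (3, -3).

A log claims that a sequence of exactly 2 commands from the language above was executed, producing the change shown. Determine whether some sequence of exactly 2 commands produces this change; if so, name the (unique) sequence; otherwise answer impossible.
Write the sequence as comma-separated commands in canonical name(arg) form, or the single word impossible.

rotate(0, -90), rotate(0, -90)

t0: joint angles (θ0=90°, θ1=270°)
1. rotate(0, -90) → joint angles (θ0=0°, θ1=270°)
2. rotate(0, -90) → joint angles (θ0=0°, θ1=270°)
all 25 alternatives checked — unique.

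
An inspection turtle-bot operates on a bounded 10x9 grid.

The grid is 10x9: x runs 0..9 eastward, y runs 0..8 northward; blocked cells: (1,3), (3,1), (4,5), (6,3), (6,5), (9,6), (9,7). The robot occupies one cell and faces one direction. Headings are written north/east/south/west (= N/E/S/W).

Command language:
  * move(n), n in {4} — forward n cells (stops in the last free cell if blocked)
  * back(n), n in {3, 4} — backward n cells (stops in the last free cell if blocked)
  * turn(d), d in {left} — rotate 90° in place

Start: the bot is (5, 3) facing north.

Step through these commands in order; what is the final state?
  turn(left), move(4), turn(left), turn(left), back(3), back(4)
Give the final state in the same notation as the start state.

start: (5, 3) facing north
step 1 (turn(left)): (5, 3) facing west
step 2 (move(4)): (2, 3) facing west
step 3 (turn(left)): (2, 3) facing south
step 4 (turn(left)): (2, 3) facing east
step 5 (back(3)): (2, 3) facing east
step 6 (back(4)): (2, 3) facing east

(2, 3) facing east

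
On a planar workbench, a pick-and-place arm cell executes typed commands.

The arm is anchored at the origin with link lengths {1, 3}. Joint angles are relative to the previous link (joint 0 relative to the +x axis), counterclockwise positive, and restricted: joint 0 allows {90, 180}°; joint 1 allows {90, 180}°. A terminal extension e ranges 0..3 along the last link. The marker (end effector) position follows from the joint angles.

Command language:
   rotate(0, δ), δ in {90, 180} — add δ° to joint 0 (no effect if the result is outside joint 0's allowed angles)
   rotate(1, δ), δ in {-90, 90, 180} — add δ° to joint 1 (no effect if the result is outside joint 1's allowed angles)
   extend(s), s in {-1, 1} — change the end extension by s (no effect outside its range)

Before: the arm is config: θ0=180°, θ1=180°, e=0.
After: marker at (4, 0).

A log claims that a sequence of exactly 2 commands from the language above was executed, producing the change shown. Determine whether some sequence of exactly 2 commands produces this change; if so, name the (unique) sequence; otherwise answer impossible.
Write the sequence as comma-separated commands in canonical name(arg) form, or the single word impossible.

extend(1), extend(1)

initial: config: θ0=180°, θ1=180°, e=0
1. extend(1) → config: θ0=180°, θ1=180°, e=1
2. extend(1) → config: θ0=180°, θ1=180°, e=2
no rival 2-sequence matches.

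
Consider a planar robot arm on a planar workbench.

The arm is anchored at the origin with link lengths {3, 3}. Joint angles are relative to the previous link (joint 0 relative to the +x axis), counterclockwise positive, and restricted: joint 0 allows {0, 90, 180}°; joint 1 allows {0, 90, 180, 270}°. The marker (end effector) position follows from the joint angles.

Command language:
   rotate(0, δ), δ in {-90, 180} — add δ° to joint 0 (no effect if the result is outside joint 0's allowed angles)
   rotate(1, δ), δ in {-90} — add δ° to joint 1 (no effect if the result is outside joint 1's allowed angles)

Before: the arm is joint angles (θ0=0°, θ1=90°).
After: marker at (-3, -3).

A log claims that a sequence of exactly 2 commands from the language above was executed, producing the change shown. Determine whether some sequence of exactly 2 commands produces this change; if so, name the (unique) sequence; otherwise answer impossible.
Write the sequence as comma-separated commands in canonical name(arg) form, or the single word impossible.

rotate(0, -90), rotate(0, 180)

key: order matters: swapping rotate(0, -90) and rotate(0, 180) lands elsewhere
initial: joint angles (θ0=0°, θ1=90°)
[1] after rotate(0, -90): joint angles (θ0=0°, θ1=90°)
[2] after rotate(0, 180): joint angles (θ0=180°, θ1=90°)
no rival 2-sequence matches.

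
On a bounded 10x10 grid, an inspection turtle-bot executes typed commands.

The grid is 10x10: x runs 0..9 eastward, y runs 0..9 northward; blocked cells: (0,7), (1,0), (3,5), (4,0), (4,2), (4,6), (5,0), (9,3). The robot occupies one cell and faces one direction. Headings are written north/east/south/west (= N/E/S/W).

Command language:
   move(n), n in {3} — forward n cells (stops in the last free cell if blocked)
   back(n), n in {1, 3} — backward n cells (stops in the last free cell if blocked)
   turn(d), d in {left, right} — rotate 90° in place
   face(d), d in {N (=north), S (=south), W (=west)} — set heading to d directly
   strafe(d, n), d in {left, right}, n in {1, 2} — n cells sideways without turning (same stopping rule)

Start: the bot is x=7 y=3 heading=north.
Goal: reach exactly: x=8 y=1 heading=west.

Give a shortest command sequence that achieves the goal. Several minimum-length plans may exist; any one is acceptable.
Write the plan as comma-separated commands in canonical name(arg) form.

start: x=7 y=3 heading=north
[1] after turn(left): x=7 y=3 heading=west
[2] after back(3): x=8 y=3 heading=west
[3] after strafe(left, 2): x=8 y=1 heading=west
no 2-step plan works, so 3 is optimal.

turn(left), back(3), strafe(left, 2)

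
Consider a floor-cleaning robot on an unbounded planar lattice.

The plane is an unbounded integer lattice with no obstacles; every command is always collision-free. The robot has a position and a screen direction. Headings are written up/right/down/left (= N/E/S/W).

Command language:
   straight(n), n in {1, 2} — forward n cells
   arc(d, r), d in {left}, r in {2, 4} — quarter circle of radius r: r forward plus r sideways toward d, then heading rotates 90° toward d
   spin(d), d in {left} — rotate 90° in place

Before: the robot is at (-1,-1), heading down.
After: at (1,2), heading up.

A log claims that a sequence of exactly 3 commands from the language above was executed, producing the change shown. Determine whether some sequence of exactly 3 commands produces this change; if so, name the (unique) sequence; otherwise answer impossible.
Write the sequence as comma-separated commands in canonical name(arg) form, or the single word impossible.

spin(left), arc(left, 2), straight(1)

key: running straight(1) before spin(left) would end elsewhere — order is forced
begin: at (-1,-1), heading down
1. spin(left) → at (-1,-1), heading right
2. arc(left, 2) → at (1,1), heading up
3. straight(1) → at (1,2), heading up
all 125 alternatives checked — unique.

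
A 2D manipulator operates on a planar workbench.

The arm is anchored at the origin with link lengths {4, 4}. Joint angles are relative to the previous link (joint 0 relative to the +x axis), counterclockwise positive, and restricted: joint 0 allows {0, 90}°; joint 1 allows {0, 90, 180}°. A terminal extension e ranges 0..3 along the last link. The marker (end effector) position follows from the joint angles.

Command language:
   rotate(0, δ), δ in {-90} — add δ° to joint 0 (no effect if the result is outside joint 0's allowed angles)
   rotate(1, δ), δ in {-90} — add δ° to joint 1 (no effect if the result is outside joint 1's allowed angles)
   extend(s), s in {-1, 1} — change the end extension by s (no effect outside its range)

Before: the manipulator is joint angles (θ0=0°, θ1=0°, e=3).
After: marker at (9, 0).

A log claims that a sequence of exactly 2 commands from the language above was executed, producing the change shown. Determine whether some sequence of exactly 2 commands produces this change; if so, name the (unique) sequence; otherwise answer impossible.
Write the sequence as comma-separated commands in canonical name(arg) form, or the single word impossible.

extend(-1), extend(-1)

initial: joint angles (θ0=0°, θ1=0°, e=3)
1. extend(-1) → joint angles (θ0=0°, θ1=0°, e=2)
2. extend(-1) → joint angles (θ0=0°, θ1=0°, e=1)
no rival 2-sequence matches.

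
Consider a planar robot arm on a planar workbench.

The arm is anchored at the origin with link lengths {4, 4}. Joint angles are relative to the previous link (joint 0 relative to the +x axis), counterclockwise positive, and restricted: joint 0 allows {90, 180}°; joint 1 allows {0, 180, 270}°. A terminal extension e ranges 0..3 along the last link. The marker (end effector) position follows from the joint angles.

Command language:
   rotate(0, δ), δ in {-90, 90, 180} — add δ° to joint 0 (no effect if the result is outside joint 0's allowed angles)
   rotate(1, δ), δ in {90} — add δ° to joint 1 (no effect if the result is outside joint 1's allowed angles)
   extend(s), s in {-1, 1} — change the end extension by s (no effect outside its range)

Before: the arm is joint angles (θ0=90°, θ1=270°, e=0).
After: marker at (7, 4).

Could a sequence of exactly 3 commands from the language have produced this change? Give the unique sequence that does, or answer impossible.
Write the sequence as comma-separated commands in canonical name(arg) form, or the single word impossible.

from: joint angles (θ0=90°, θ1=270°, e=0)
t=1 extend(1) ⇒ joint angles (θ0=90°, θ1=270°, e=1)
t=2 extend(1) ⇒ joint angles (θ0=90°, θ1=270°, e=2)
t=3 extend(1) ⇒ joint angles (θ0=90°, θ1=270°, e=3)
uniquely the one of 216 3-step routes that fits.

extend(1), extend(1), extend(1)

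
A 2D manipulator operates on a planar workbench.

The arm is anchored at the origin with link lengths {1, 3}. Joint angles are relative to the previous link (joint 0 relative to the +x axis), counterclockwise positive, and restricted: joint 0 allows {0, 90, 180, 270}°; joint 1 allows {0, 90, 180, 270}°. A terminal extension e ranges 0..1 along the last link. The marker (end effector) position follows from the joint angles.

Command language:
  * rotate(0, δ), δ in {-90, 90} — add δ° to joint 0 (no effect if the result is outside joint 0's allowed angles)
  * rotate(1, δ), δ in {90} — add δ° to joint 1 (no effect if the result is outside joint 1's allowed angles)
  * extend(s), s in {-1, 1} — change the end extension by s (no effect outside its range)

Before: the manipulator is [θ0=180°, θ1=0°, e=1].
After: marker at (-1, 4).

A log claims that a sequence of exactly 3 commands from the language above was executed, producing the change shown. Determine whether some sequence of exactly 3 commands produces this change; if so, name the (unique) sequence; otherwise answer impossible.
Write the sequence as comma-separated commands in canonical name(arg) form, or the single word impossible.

rotate(1, 90), rotate(1, 90), rotate(1, 90)

start: [θ0=180°, θ1=0°, e=1]
1. rotate(1, 90) → [θ0=180°, θ1=90°, e=1]
2. rotate(1, 90) → [θ0=180°, θ1=180°, e=1]
3. rotate(1, 90) → [θ0=180°, θ1=270°, e=1]
no rival 3-sequence matches.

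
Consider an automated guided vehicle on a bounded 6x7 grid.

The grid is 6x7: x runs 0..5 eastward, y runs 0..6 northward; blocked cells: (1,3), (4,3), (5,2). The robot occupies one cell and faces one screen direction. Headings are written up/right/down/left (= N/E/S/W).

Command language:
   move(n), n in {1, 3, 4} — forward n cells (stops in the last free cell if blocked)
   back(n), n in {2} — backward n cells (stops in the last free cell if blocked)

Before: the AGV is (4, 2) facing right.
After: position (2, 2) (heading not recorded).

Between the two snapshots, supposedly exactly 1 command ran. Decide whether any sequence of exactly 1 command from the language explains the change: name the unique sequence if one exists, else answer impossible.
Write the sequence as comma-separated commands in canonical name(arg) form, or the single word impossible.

back(2)

start: (4, 2) facing right
t=1 back(2) ⇒ (2, 2) facing right
all 4 alternatives checked — unique.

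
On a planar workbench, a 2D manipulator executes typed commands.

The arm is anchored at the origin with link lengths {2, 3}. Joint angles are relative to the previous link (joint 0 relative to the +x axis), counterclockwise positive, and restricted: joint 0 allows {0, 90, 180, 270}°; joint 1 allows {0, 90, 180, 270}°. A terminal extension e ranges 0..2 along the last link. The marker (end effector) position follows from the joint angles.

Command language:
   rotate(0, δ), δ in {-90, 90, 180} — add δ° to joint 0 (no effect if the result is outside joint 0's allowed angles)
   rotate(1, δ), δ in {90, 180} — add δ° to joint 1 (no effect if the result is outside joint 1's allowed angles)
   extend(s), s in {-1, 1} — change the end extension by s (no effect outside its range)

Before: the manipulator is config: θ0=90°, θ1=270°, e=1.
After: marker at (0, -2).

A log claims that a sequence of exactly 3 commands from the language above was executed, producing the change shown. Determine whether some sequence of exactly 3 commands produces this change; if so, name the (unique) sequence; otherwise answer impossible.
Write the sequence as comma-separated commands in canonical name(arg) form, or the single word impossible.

start: config: θ0=90°, θ1=270°, e=1
t=1 rotate(1, 90) ⇒ config: θ0=90°, θ1=0°, e=1
t=2 rotate(1, 90) ⇒ config: θ0=90°, θ1=90°, e=1
t=3 rotate(1, 90) ⇒ config: θ0=90°, θ1=180°, e=1
all 343 alternatives checked — unique.

rotate(1, 90), rotate(1, 90), rotate(1, 90)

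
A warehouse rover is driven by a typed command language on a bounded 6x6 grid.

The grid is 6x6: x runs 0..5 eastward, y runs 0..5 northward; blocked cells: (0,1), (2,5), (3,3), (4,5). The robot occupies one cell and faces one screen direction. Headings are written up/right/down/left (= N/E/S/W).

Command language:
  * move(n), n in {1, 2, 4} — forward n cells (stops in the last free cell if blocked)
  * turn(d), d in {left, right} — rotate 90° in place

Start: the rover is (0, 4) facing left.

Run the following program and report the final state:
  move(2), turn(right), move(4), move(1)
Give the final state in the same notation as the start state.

begin: (0, 4) facing left
[1] after move(2): (0, 4) facing left
[2] after turn(right): (0, 4) facing up
[3] after move(4): (0, 5) facing up
[4] after move(1): (0, 5) facing up

(0, 5) facing up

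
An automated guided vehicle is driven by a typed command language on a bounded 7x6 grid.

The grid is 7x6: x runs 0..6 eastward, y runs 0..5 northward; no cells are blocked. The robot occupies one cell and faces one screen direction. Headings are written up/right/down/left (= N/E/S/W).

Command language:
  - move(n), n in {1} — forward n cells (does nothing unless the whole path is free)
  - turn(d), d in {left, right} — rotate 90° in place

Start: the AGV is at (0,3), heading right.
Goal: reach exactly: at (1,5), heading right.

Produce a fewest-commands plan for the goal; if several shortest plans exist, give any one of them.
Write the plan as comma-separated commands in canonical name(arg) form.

from: at (0,3), heading right
1. move(1) → at (1,3), heading right
2. turn(left) → at (1,3), heading up
3. move(1) → at (1,4), heading up
4. move(1) → at (1,5), heading up
5. turn(right) → at (1,5), heading right
minimal: 5 command(s), checked below 5.

move(1), turn(left), move(1), move(1), turn(right)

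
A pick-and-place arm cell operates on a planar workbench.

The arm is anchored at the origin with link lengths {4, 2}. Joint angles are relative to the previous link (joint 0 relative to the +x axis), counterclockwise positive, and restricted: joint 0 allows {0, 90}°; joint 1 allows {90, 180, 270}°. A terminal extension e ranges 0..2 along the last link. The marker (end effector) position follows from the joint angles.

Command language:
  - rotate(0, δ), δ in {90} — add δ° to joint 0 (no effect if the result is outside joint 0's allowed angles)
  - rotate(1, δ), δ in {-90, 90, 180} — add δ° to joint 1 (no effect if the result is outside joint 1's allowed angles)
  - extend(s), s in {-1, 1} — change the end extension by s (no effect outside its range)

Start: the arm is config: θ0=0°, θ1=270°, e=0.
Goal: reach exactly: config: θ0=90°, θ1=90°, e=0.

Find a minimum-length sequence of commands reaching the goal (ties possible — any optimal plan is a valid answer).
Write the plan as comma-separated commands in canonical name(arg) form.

begin: config: θ0=0°, θ1=270°, e=0
[1] after rotate(0, 90): config: θ0=90°, θ1=270°, e=0
[2] after rotate(1, 180): config: θ0=90°, θ1=90°, e=0
minimal: 2 command(s), checked below 2.

rotate(0, 90), rotate(1, 180)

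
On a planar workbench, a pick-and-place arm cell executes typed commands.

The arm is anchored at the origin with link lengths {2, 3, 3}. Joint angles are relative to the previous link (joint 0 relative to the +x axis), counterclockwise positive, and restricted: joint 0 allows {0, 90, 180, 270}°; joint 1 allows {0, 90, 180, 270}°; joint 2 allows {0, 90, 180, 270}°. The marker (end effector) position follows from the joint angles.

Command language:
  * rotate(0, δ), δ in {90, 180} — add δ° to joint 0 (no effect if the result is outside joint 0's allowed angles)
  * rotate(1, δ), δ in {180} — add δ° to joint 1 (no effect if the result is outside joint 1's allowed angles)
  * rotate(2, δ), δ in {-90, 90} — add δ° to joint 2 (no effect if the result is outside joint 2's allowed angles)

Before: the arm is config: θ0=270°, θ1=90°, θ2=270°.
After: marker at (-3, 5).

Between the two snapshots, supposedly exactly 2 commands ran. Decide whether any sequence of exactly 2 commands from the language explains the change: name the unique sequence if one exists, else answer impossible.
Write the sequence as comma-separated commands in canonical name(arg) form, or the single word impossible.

rotate(0, 90), rotate(0, 90)

begin: config: θ0=270°, θ1=90°, θ2=270°
step 1 (rotate(0, 90)): config: θ0=0°, θ1=90°, θ2=270°
step 2 (rotate(0, 90)): config: θ0=90°, θ1=90°, θ2=270°
uniquely the one of 25 2-step routes that fits.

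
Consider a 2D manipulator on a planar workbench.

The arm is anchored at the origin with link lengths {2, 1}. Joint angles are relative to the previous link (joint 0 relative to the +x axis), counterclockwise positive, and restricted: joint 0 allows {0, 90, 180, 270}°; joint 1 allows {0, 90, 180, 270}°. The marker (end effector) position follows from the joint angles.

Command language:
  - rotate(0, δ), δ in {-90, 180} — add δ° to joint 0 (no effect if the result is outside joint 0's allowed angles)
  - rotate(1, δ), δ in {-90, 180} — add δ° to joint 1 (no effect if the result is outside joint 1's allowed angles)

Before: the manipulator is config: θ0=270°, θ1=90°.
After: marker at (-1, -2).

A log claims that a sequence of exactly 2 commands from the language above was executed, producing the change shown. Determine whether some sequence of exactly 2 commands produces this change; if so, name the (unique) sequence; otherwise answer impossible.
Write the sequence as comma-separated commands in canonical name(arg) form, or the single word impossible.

begin: config: θ0=270°, θ1=90°
t=1 rotate(1, -90) ⇒ config: θ0=270°, θ1=0°
t=2 rotate(1, -90) ⇒ config: θ0=270°, θ1=270°
uniquely the one of 16 2-step routes that fits.

rotate(1, -90), rotate(1, -90)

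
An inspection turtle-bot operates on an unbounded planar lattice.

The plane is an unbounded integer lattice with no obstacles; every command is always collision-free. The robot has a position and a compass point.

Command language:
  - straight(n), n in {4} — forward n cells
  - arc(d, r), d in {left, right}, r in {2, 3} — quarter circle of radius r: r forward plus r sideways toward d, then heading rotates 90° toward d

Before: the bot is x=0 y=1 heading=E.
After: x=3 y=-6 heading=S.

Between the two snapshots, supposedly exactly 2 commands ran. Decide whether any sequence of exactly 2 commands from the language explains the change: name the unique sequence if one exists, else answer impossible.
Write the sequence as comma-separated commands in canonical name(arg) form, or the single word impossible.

arc(right, 3), straight(4)

key: cell and facing (now S) both changed — the 2 commands mix motion and turning
start: x=0 y=1 heading=E
1. arc(right, 3) → x=3 y=-2 heading=S
2. straight(4) → x=3 y=-6 heading=S
all 25 alternatives checked — unique.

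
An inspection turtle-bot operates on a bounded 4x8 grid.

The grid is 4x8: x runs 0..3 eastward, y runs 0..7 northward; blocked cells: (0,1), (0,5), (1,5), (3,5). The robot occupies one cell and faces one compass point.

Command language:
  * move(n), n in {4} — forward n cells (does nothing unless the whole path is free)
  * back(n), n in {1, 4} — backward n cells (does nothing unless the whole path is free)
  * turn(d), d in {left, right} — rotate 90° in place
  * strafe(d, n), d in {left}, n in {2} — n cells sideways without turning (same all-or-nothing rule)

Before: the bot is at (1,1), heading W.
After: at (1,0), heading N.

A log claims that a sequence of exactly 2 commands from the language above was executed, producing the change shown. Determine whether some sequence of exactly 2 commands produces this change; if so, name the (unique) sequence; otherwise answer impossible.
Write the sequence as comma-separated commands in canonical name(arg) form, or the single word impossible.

key: cell and facing (now N) both changed — the 2 commands mix motion and turning
start: at (1,1), heading W
step 1 (turn(right)): at (1,1), heading N
step 2 (back(1)): at (1,0), heading N
no other 2-command option fits: unique.

turn(right), back(1)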